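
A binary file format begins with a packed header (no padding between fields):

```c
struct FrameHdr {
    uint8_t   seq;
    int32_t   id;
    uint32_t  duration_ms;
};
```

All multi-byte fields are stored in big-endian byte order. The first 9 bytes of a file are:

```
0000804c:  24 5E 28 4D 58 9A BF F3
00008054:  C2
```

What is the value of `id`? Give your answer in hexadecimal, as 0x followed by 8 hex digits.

0x5E284D58

`id` follows `seq` (1 byte), so it starts at byte offset 1 and occupies 4 bytes.
Bytes at offsets 1..4: 5E 28 4D 58.
Big-endian: lowest address holds the most-significant byte.
The bytes are already most-significant first: 0x5E284D58.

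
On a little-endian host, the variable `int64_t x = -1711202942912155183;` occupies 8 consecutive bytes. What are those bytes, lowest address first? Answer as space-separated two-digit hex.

Two's complement of -1711202942912155183 in 64 bits: 1711202942912155183 = 0x17BF6A029EE1CE2F; invert → 0xE84095FD611E31D0; add 1 → 0xE84095FD611E31D1.
Split into bytes (most-significant first): E8 40 95 FD 61 1E 31 D1.
In little-endian order the low byte comes first in memory.
So at ascending addresses the bytes are D1 31 1E 61 FD 95 40 E8.

D1 31 1E 61 FD 95 40 E8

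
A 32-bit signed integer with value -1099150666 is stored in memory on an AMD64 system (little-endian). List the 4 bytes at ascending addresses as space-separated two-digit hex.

B6 4A 7C BE

Two's complement of -1099150666 in 32 bits: 1099150666 = 0x4183B54A; invert → 0xBE7C4AB5; add 1 → 0xBE7C4AB6.
Split into bytes (most-significant first): BE 7C 4A B6.
Little-endian: lowest address holds the least-significant byte.
So at ascending addresses the bytes are B6 4A 7C BE.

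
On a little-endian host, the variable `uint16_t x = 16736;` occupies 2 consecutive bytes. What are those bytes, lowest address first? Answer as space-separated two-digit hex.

60 41

16736 in hexadecimal, padded to 16 bits, is 0x4160.
Split into bytes (most-significant first): 41 60.
In little-endian order the low byte comes first in memory.
So at ascending addresses the bytes are 60 41.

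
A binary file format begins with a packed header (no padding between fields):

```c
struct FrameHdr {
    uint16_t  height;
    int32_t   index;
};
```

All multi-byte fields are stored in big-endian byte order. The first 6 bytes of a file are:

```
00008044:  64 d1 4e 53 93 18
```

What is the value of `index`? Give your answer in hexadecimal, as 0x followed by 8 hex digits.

0x4E539318

`index` follows `height` (2 bytes), so it starts at byte offset 2 and occupies 4 bytes.
Bytes at offsets 2..5: 4E 53 93 18.
Big-endian: lowest address holds the most-significant byte.
The bytes are already most-significant first: 0x4E539318.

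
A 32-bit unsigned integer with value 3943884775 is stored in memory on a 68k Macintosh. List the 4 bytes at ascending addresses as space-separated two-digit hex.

EB 12 E7 E7

3943884775 in hexadecimal, padded to 32 bits, is 0xEB12E7E7.
Split into bytes (most-significant first): EB 12 E7 E7.
In big-endian order the high byte comes first in memory.
So the memory order matches the most-significant-first order: EB 12 E7 E7.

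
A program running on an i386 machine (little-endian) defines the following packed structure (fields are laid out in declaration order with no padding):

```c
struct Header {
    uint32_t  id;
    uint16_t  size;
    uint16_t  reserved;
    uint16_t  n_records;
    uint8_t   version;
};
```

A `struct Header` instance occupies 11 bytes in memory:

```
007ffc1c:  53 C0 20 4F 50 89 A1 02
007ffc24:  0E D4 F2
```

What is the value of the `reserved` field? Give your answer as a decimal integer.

`reserved` follows `id` (4 B), `size` (2 B), so it starts at offset 4 + 2 = 6 and occupies 2 bytes.
Bytes at offsets 6..7: A1 02.
Little-endian: lowest address holds the least-significant byte.
Reassemble most-significant byte first: 02 A1 → 0x02A1.
0x02A1 = 673.

673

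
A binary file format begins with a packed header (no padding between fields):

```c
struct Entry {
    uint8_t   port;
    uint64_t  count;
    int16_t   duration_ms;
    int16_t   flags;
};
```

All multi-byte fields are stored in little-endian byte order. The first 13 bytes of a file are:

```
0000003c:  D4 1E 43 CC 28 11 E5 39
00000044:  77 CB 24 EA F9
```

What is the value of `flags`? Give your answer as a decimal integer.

`flags` follows `port` (1 B), `count` (8 B), `duration_ms` (2 B), so it starts at offset 1 + 8 + 2 = 11 and occupies 2 bytes.
Bytes at offsets 11..12: EA F9.
Little-endian stores the least-significant byte at the lowest address.
Reassemble most-significant byte first: F9 EA → 0xF9EA.
Top bit is set, so as a signed 16-bit value this is 0xF9EA − 2^16 = -1558.

-1558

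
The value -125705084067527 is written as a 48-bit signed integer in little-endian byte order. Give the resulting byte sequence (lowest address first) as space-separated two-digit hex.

39 21 1E 01 AC 8D

Two's complement of -125705084067527 in 48 bits: 125705084067527 = 0x7253FEE1DEC7; invert → 0x8DAC011E2138; add 1 → 0x8DAC011E2139.
Split into bytes (most-significant first): 8D AC 01 1E 21 39.
Little-endian stores the least-significant byte at the lowest address.
So at ascending addresses the bytes are 39 21 1E 01 AC 8D.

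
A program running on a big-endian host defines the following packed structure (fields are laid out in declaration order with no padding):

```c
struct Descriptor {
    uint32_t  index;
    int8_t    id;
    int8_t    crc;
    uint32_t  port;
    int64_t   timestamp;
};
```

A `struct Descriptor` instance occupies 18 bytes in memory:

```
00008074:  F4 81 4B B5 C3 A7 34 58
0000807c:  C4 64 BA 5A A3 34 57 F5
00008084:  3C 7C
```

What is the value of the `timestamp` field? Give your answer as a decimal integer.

`timestamp` follows `index` (4 B), `id` (1 B), `crc` (1 B), `port` (4 B), so it starts at offset 4 + 1 + 1 + 4 = 10 and occupies 8 bytes.
Bytes at offsets 10..17: BA 5A A3 34 57 F5 3C 7C.
Big-endian: lowest address holds the most-significant byte.
The bytes are already most-significant first: 0xBA5AA33457F53C7C.
Top bit is set, so as a signed 64-bit value this is 0xBA5AA33457F53C7C − 2^64 = -5018519389541680004.

-5018519389541680004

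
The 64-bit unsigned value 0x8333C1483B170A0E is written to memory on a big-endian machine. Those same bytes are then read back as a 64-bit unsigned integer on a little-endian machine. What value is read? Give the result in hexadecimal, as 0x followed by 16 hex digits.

Stored big-endian, the bytes at ascending addresses are 83 33 C1 48 3B 17 0A 0E.
Read back as little-endian, the first byte is least significant, giving 0x0E0A173B48C13383.

0x0E0A173B48C13383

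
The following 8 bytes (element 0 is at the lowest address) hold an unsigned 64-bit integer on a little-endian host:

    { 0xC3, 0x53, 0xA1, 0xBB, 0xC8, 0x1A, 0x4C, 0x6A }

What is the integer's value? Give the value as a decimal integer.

In little-endian order the low byte comes first in memory.
Reassemble most-significant byte first: 6A 4C 1A C8 BB A1 53 C3 → 0x6A4C1AC8BBA153C3.
0x6A4C1AC8BBA153C3 = 7659526515694064579.

7659526515694064579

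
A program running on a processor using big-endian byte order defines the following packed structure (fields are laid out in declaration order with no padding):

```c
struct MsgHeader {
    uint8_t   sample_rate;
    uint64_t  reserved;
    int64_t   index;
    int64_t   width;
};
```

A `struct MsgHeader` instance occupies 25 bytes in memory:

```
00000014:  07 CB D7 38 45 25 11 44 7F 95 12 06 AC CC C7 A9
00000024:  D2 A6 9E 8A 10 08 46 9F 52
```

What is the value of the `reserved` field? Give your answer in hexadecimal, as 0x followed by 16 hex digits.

0xCBD738452511447F

`reserved` follows `sample_rate` (1 byte), so it starts at byte offset 1 and occupies 8 bytes.
Bytes at offsets 1..8: CB D7 38 45 25 11 44 7F.
Big-endian stores the most-significant byte at the lowest address.
The bytes are already most-significant first: 0xCBD738452511447F.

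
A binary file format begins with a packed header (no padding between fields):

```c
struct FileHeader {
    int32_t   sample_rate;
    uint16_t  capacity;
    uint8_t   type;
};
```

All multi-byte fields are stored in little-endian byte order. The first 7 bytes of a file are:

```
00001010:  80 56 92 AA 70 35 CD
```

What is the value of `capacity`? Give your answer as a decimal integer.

13680

`capacity` follows `sample_rate` (4 bytes), so it starts at byte offset 4 and occupies 2 bytes.
Bytes at offsets 4..5: 70 35.
Little-endian: lowest address holds the least-significant byte.
Reassemble most-significant byte first: 35 70 → 0x3570.
0x3570 = 13680.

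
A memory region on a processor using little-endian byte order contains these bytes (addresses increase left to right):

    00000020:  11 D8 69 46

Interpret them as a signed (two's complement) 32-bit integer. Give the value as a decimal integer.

In little-endian order the low byte comes first in memory.
Reassemble most-significant byte first: 46 69 D8 11 → 0x4669D811.
0x4669D811 = 1181341713.

1181341713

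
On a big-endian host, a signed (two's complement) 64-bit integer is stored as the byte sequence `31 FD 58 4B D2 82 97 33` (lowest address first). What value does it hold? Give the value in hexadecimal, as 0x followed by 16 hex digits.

In big-endian order the high byte comes first in memory.
The bytes are already most-significant first: 0x31FD584BD2829733.

0x31FD584BD2829733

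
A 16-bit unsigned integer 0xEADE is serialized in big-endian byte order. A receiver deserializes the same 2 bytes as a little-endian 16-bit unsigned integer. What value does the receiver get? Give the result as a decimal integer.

57066

Stored big-endian, the bytes at ascending addresses are EA DE.
Read back as little-endian, the first byte is least significant, giving 0xDEEA.
0xDEEA = 57066.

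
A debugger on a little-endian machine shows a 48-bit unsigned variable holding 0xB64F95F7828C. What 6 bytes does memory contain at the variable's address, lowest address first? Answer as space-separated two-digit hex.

Split into bytes (most-significant first): B6 4F 95 F7 82 8C.
In little-endian order the low byte comes first in memory.
So at ascending addresses the bytes are 8C 82 F7 95 4F B6.

8C 82 F7 95 4F B6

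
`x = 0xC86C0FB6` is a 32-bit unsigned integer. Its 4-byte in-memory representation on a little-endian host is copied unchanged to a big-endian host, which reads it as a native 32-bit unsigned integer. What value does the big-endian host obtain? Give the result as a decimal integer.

Stored little-endian, the bytes at ascending addresses are B6 0F 6C C8.
Read back as big-endian, the last byte is least significant, giving 0xB60F6CC8.
0xB60F6CC8 = 3054464200.

3054464200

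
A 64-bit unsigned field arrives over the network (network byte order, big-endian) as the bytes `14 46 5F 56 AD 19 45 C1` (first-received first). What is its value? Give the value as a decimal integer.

1460959955004245441

Big-endian: lowest address holds the most-significant byte.
The bytes are already most-significant first: 0x14465F56AD1945C1.
0x14465F56AD1945C1 = 1460959955004245441.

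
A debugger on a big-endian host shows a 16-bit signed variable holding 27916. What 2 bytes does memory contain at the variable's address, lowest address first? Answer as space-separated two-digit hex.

27916 in hexadecimal, padded to 16 bits, is 0x6D0C.
Split into bytes (most-significant first): 6D 0C.
Big-endian stores the most-significant byte at the lowest address.
So the memory order matches the most-significant-first order: 6D 0C.

6D 0C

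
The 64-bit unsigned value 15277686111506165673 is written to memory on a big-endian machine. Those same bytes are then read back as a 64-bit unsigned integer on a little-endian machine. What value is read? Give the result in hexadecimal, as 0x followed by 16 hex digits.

0xA96F3EE2923E05D4

15277686111506165673 in 64-bit hexadecimal is 0xD4053E92E23E6FA9.
Stored big-endian, the bytes at ascending addresses are D4 05 3E 92 E2 3E 6F A9.
Read back as little-endian, the first byte is least significant, giving 0xA96F3EE2923E05D4.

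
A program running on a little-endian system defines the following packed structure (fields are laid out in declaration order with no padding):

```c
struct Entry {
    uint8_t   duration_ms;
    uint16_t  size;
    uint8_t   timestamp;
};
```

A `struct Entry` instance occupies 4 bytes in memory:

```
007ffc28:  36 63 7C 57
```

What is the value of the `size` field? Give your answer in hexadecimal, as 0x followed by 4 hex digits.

`size` follows `duration_ms` (1 byte), so it starts at byte offset 1 and occupies 2 bytes.
Bytes at offsets 1..2: 63 7C.
Little-endian stores the least-significant byte at the lowest address.
Reassemble most-significant byte first: 7C 63 → 0x7C63.

0x7C63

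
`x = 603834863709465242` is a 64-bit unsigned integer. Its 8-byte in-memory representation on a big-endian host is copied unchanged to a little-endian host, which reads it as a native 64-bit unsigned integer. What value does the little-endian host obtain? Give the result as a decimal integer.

11108804657395294472

603834863709465242 in 64-bit hexadecimal is 0x0861409BFA662A9A.
Stored big-endian, the bytes at ascending addresses are 08 61 40 9B FA 66 2A 9A.
Read back as little-endian, the first byte is least significant, giving 0x9A2A66FA9B406108.
0x9A2A66FA9B406108 = 11108804657395294472.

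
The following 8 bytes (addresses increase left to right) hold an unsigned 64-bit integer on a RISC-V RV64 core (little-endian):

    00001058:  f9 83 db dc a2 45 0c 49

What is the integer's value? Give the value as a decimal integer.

In little-endian order the low byte comes first in memory.
Reassemble most-significant byte first: 49 0C 45 A2 DC DB 83 F9 → 0x490C45A2DCDB83F9.
0x490C45A2DCDB83F9 = 5263658630281659385.

5263658630281659385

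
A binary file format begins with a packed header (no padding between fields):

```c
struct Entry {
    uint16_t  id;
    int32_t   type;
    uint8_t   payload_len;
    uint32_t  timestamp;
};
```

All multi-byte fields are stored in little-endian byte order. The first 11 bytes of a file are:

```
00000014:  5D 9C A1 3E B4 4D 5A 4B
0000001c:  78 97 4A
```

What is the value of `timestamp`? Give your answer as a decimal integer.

`timestamp` follows `id` (2 B), `type` (4 B), `payload_len` (1 B), so it starts at offset 2 + 4 + 1 = 7 and occupies 4 bytes.
Bytes at offsets 7..10: 4B 78 97 4A.
Little-endian stores the least-significant byte at the lowest address.
Reassemble most-significant byte first: 4A 97 78 4B → 0x4A97784B.
0x4A97784B = 1251440715.

1251440715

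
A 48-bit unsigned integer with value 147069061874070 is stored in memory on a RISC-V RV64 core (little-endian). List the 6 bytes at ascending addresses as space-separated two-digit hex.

147069061874070 in hexadecimal, padded to 48 bits, is 0x85C22F30C196.
Split into bytes (most-significant first): 85 C2 2F 30 C1 96.
Little-endian: lowest address holds the least-significant byte.
So at ascending addresses the bytes are 96 C1 30 2F C2 85.

96 C1 30 2F C2 85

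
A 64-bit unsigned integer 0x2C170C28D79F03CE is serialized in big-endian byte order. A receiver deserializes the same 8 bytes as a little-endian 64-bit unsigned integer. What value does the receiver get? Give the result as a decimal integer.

14844884543181952812

Stored big-endian, the bytes at ascending addresses are 2C 17 0C 28 D7 9F 03 CE.
Read back as little-endian, the first byte is least significant, giving 0xCE039FD7280C172C.
0xCE039FD7280C172C = 14844884543181952812.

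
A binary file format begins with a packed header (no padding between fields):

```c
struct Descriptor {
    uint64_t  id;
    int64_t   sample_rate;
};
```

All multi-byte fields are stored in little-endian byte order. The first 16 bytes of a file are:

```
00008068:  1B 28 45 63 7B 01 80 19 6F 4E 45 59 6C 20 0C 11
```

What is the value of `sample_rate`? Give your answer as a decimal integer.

1228392448091573871

`sample_rate` follows `id` (8 bytes), so it starts at byte offset 8 and occupies 8 bytes.
Bytes at offsets 8..15: 6F 4E 45 59 6C 20 0C 11.
In little-endian order the low byte comes first in memory.
Reassemble most-significant byte first: 11 0C 20 6C 59 45 4E 6F → 0x110C206C59454E6F.
0x110C206C59454E6F = 1228392448091573871.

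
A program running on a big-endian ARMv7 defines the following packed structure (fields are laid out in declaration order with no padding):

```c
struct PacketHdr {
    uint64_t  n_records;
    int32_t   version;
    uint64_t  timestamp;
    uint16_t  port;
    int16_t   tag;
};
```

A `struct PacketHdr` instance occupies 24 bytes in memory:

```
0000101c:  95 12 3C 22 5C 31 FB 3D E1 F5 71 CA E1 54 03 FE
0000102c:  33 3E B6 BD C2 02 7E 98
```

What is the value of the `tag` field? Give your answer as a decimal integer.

32408

`tag` follows `n_records` (8 B), `version` (4 B), `timestamp` (8 B), `port` (2 B), so it starts at offset 8 + 4 + 8 + 2 = 22 and occupies 2 bytes.
Bytes at offsets 22..23: 7E 98.
Big-endian: lowest address holds the most-significant byte.
The bytes are already most-significant first: 0x7E98.
0x7E98 = 32408.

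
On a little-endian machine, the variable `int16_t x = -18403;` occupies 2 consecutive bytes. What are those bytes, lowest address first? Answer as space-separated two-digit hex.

Two's complement of -18403 in 16 bits: 18403 = 0x47E3; invert → 0xB81C; add 1 → 0xB81D.
Split into bytes (most-significant first): B8 1D.
In little-endian order the low byte comes first in memory.
So at ascending addresses the bytes are 1D B8.

1D B8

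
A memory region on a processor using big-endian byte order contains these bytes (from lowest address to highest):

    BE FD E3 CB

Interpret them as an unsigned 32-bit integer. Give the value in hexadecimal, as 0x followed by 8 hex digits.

0xBEFDE3CB

Big-endian: lowest address holds the most-significant byte.
The bytes are already most-significant first: 0xBEFDE3CB.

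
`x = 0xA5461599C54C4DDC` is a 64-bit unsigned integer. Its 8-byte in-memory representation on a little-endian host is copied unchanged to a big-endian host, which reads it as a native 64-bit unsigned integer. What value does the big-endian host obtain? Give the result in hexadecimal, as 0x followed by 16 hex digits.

Stored little-endian, the bytes at ascending addresses are DC 4D 4C C5 99 15 46 A5.
Read back as big-endian, the last byte is least significant, giving 0xDC4D4CC5991546A5.

0xDC4D4CC5991546A5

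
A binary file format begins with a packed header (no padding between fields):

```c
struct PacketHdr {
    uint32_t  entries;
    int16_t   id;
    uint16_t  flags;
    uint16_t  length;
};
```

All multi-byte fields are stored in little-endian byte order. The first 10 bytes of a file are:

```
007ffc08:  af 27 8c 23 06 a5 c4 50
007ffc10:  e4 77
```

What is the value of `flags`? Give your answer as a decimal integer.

20676

`flags` follows `entries` (4 B), `id` (2 B), so it starts at offset 4 + 2 = 6 and occupies 2 bytes.
Bytes at offsets 6..7: C4 50.
Little-endian: lowest address holds the least-significant byte.
Reassemble most-significant byte first: 50 C4 → 0x50C4.
0x50C4 = 20676.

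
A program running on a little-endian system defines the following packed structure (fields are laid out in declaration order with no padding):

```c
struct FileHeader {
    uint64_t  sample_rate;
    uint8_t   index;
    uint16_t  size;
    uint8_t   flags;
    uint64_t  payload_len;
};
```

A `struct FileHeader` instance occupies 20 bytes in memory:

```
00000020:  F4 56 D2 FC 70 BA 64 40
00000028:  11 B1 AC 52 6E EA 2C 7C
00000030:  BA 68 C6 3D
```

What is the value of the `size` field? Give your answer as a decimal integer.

44209

`size` follows `sample_rate` (8 B), `index` (1 B), so it starts at offset 8 + 1 = 9 and occupies 2 bytes.
Bytes at offsets 9..10: B1 AC.
In little-endian order the low byte comes first in memory.
Reassemble most-significant byte first: AC B1 → 0xACB1.
0xACB1 = 44209.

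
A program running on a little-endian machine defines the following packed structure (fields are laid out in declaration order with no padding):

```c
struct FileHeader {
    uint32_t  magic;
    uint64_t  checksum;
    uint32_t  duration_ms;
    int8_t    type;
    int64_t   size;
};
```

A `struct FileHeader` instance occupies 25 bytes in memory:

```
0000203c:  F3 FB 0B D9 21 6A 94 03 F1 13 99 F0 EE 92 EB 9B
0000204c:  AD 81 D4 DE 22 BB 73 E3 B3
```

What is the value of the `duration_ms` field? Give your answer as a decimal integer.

`duration_ms` follows `magic` (4 B), `checksum` (8 B), so it starts at offset 4 + 8 = 12 and occupies 4 bytes.
Bytes at offsets 12..15: EE 92 EB 9B.
Little-endian: lowest address holds the least-significant byte.
Reassemble most-significant byte first: 9B EB 92 EE → 0x9BEB92EE.
0x9BEB92EE = 2615907054.

2615907054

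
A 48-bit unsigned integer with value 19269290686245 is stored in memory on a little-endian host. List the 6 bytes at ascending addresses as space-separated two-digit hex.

25 F7 39 7B 86 11

19269290686245 in hexadecimal, padded to 48 bits, is 0x11867B39F725.
Split into bytes (most-significant first): 11 86 7B 39 F7 25.
Little-endian: lowest address holds the least-significant byte.
So at ascending addresses the bytes are 25 F7 39 7B 86 11.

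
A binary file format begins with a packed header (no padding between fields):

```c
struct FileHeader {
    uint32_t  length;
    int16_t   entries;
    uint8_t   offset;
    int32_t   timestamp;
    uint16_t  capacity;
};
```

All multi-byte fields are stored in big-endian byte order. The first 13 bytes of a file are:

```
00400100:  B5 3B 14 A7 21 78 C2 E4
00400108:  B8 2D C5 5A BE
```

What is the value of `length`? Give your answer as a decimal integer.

3040548007

`length` is the first field, at byte offset 0, occupying 4 bytes.
Bytes at offsets 0..3: B5 3B 14 A7.
Big-endian stores the most-significant byte at the lowest address.
The bytes are already most-significant first: 0xB53B14A7.
0xB53B14A7 = 3040548007.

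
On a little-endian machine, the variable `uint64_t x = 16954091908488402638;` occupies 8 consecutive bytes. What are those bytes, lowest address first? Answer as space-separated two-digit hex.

16954091908488402638 in hexadecimal, padded to 64 bits, is 0xEB4908C39EC696CE.
Split into bytes (most-significant first): EB 49 08 C3 9E C6 96 CE.
Little-endian stores the least-significant byte at the lowest address.
So at ascending addresses the bytes are CE 96 C6 9E C3 08 49 EB.

CE 96 C6 9E C3 08 49 EB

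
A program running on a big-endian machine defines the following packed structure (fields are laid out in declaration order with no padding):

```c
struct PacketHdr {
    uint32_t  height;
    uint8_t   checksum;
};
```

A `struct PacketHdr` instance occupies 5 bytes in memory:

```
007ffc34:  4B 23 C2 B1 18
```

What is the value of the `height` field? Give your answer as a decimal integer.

1260634801

`height` is the first field, at byte offset 0, occupying 4 bytes.
Bytes at offsets 0..3: 4B 23 C2 B1.
Big-endian: lowest address holds the most-significant byte.
The bytes are already most-significant first: 0x4B23C2B1.
0x4B23C2B1 = 1260634801.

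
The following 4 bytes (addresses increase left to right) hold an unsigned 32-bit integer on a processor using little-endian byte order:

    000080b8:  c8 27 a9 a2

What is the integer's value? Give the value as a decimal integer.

Little-endian: lowest address holds the least-significant byte.
Reassemble most-significant byte first: A2 A9 27 C8 → 0xA2A927C8.
0xA2A927C8 = 2728994760.

2728994760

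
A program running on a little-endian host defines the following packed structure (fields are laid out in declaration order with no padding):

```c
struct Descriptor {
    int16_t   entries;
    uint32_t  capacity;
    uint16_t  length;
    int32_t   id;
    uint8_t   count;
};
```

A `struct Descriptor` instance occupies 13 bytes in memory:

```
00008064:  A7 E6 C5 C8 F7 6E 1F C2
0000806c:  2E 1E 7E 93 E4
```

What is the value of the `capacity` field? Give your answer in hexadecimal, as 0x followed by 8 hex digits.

`capacity` follows `entries` (2 bytes), so it starts at byte offset 2 and occupies 4 bytes.
Bytes at offsets 2..5: C5 C8 F7 6E.
Little-endian: lowest address holds the least-significant byte.
Reassemble most-significant byte first: 6E F7 C8 C5 → 0x6EF7C8C5.

0x6EF7C8C5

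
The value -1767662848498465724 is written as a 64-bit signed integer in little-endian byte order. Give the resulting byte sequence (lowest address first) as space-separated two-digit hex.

Two's complement of -1767662848498465724 in 64 bits: 1767662848498465724 = 0x1887FFFEC767FBBC; invert → 0xE778000138980443; add 1 → 0xE778000138980444.
Split into bytes (most-significant first): E7 78 00 01 38 98 04 44.
Little-endian: lowest address holds the least-significant byte.
So at ascending addresses the bytes are 44 04 98 38 01 00 78 E7.

44 04 98 38 01 00 78 E7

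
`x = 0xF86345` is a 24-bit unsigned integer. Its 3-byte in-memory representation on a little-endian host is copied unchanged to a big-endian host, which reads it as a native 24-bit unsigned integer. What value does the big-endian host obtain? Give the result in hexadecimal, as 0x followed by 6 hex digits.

0x4563F8

Stored little-endian, the bytes at ascending addresses are 45 63 F8.
Read back as big-endian, the last byte is least significant, giving 0x4563F8.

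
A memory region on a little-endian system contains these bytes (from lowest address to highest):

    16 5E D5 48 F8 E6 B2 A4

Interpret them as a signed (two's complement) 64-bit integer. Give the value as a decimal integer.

Little-endian: lowest address holds the least-significant byte.
Reassemble most-significant byte first: A4 B2 E6 F8 48 D5 5E 16 → 0xA4B2E6F848D55E16.
Top bit is set, so as a signed 64-bit value this is 0xA4B2E6F848D55E16 − 2^64 = -6578942151586652650.

-6578942151586652650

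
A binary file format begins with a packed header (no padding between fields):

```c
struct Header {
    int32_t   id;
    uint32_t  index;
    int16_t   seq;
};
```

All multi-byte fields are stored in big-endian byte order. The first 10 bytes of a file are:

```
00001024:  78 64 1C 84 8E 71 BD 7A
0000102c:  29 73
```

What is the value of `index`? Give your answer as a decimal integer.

`index` follows `id` (4 bytes), so it starts at byte offset 4 and occupies 4 bytes.
Bytes at offsets 4..7: 8E 71 BD 7A.
In big-endian order the high byte comes first in memory.
The bytes are already most-significant first: 0x8E71BD7A.
0x8E71BD7A = 2389818746.

2389818746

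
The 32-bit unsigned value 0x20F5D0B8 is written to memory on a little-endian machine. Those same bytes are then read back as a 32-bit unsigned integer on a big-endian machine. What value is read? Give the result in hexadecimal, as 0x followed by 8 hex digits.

Stored little-endian, the bytes at ascending addresses are B8 D0 F5 20.
Read back as big-endian, the last byte is least significant, giving 0xB8D0F520.

0xB8D0F520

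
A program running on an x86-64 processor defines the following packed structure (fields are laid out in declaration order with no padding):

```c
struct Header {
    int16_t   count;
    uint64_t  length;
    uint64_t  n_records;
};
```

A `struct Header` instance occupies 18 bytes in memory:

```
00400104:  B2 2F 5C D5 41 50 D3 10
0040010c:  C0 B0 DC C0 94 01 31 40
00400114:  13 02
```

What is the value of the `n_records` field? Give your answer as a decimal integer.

149533791857459420

`n_records` follows `count` (2 B), `length` (8 B), so it starts at offset 2 + 8 = 10 and occupies 8 bytes.
Bytes at offsets 10..17: DC C0 94 01 31 40 13 02.
Little-endian stores the least-significant byte at the lowest address.
Reassemble most-significant byte first: 02 13 40 31 01 94 C0 DC → 0x021340310194C0DC.
0x021340310194C0DC = 149533791857459420.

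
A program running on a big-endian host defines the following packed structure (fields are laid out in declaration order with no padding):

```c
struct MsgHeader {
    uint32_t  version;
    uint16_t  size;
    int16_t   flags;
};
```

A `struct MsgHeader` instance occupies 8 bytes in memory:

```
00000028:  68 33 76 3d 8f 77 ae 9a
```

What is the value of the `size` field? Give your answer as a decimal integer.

36727

`size` follows `version` (4 bytes), so it starts at byte offset 4 and occupies 2 bytes.
Bytes at offsets 4..5: 8F 77.
Big-endian stores the most-significant byte at the lowest address.
The bytes are already most-significant first: 0x8F77.
0x8F77 = 36727.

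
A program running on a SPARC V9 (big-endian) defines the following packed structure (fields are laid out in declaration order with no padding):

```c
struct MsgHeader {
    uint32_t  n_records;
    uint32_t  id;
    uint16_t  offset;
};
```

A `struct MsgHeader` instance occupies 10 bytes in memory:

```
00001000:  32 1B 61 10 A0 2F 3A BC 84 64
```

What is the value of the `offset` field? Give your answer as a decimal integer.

`offset` follows `n_records` (4 B), `id` (4 B), so it starts at offset 4 + 4 = 8 and occupies 2 bytes.
Bytes at offsets 8..9: 84 64.
Big-endian: lowest address holds the most-significant byte.
The bytes are already most-significant first: 0x8464.
0x8464 = 33892.

33892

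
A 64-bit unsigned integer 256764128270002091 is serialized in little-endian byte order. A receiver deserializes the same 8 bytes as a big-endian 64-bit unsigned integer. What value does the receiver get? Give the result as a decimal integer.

256764128270002091 in 64-bit hexadecimal is 0x0390359D4098A7AB.
Stored little-endian, the bytes at ascending addresses are AB A7 98 40 9D 35 90 03.
Read back as big-endian, the last byte is least significant, giving 0xABA798409D359003.
0xABA798409D359003 = 12369022304879218691.

12369022304879218691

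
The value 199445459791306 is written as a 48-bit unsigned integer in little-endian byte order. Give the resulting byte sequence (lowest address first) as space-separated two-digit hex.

CA 6D C8 03 65 B5

199445459791306 in hexadecimal, padded to 48 bits, is 0xB56503C86DCA.
Split into bytes (most-significant first): B5 65 03 C8 6D CA.
Little-endian stores the least-significant byte at the lowest address.
So at ascending addresses the bytes are CA 6D C8 03 65 B5.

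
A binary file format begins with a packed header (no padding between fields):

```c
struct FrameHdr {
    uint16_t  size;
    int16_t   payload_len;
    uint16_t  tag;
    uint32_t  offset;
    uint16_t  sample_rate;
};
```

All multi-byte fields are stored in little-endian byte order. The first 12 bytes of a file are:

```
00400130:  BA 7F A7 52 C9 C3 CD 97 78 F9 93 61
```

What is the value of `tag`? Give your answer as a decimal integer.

50121

`tag` follows `size` (2 B), `payload_len` (2 B), so it starts at offset 2 + 2 = 4 and occupies 2 bytes.
Bytes at offsets 4..5: C9 C3.
In little-endian order the low byte comes first in memory.
Reassemble most-significant byte first: C3 C9 → 0xC3C9.
0xC3C9 = 50121.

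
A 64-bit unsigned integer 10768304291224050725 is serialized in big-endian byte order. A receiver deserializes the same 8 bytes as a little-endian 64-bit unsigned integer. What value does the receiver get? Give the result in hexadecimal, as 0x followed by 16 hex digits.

10768304291224050725 in 64-bit hexadecimal is 0x9570B3B32FB95C25.
Stored big-endian, the bytes at ascending addresses are 95 70 B3 B3 2F B9 5C 25.
Read back as little-endian, the first byte is least significant, giving 0x255CB92FB3B37095.

0x255CB92FB3B37095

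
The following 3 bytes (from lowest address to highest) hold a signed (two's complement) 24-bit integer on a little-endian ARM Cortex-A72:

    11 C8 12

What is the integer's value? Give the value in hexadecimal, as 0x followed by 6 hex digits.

0x12C811

Little-endian stores the least-significant byte at the lowest address.
Reassemble most-significant byte first: 12 C8 11 → 0x12C811.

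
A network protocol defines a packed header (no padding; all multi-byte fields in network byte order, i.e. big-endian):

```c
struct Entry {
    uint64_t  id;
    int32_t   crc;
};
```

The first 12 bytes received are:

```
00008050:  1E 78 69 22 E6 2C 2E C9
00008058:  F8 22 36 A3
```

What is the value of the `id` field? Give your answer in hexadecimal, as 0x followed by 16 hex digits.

`id` is the first field, at byte offset 0, occupying 8 bytes.
Bytes at offsets 0..7: 1E 78 69 22 E6 2C 2E C9.
Big-endian stores the most-significant byte at the lowest address.
The bytes are already most-significant first: 0x1E786922E62C2EC9.

0x1E786922E62C2EC9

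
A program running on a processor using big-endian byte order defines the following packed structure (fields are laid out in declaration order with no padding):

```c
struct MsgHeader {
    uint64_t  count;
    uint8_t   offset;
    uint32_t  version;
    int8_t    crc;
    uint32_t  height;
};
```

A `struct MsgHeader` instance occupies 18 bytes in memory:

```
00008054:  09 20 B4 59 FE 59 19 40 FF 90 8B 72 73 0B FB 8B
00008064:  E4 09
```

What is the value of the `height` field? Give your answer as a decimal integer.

4220249097

`height` follows `count` (8 B), `offset` (1 B), `version` (4 B), `crc` (1 B), so it starts at offset 8 + 1 + 4 + 1 = 14 and occupies 4 bytes.
Bytes at offsets 14..17: FB 8B E4 09.
Big-endian stores the most-significant byte at the lowest address.
The bytes are already most-significant first: 0xFB8BE409.
0xFB8BE409 = 4220249097.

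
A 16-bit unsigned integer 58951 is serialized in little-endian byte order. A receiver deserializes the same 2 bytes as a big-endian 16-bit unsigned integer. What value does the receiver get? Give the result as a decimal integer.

18406

58951 in 16-bit hexadecimal is 0xE647.
Stored little-endian, the bytes at ascending addresses are 47 E6.
Read back as big-endian, the last byte is least significant, giving 0x47E6.
0x47E6 = 18406.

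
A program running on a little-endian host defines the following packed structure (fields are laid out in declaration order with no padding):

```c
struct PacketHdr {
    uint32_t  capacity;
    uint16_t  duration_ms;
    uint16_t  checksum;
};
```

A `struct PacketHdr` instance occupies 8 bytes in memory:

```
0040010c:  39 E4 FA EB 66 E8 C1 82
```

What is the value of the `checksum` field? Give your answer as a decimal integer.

`checksum` follows `capacity` (4 B), `duration_ms` (2 B), so it starts at offset 4 + 2 = 6 and occupies 2 bytes.
Bytes at offsets 6..7: C1 82.
Little-endian: lowest address holds the least-significant byte.
Reassemble most-significant byte first: 82 C1 → 0x82C1.
0x82C1 = 33473.

33473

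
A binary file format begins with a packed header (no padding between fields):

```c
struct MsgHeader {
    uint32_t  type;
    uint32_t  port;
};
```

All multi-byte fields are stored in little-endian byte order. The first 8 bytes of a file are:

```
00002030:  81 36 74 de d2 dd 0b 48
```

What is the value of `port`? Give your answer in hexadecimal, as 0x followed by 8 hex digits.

0x480BDDD2

`port` follows `type` (4 bytes), so it starts at byte offset 4 and occupies 4 bytes.
Bytes at offsets 4..7: D2 DD 0B 48.
Little-endian stores the least-significant byte at the lowest address.
Reassemble most-significant byte first: 48 0B DD D2 → 0x480BDDD2.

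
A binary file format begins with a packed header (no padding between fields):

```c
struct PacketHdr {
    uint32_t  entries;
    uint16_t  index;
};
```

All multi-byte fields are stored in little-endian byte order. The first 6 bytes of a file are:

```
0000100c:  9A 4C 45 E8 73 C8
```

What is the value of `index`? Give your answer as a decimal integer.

`index` follows `entries` (4 bytes), so it starts at byte offset 4 and occupies 2 bytes.
Bytes at offsets 4..5: 73 C8.
Little-endian stores the least-significant byte at the lowest address.
Reassemble most-significant byte first: C8 73 → 0xC873.
0xC873 = 51315.

51315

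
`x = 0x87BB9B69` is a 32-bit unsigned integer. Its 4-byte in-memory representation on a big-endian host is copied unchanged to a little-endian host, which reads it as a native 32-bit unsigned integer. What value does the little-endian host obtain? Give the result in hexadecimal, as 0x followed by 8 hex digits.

Stored big-endian, the bytes at ascending addresses are 87 BB 9B 69.
Read back as little-endian, the first byte is least significant, giving 0x699BBB87.

0x699BBB87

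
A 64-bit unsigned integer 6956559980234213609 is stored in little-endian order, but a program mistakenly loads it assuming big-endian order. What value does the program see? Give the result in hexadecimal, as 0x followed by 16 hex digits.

0xE9088FD071AA8A60

6956559980234213609 in 64-bit hexadecimal is 0x608AAA71D08F08E9.
Stored little-endian, the bytes at ascending addresses are E9 08 8F D0 71 AA 8A 60.
Read back as big-endian, the last byte is least significant, giving 0xE9088FD071AA8A60.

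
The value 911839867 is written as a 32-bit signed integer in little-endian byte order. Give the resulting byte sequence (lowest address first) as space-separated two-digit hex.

911839867 in hexadecimal, padded to 32 bits, is 0x3659927B.
Split into bytes (most-significant first): 36 59 92 7B.
Little-endian: lowest address holds the least-significant byte.
So at ascending addresses the bytes are 7B 92 59 36.

7B 92 59 36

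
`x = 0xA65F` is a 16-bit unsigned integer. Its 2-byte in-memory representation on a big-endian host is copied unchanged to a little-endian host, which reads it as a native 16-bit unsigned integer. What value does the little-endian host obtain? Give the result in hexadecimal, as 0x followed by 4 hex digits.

0x5FA6

Stored big-endian, the bytes at ascending addresses are A6 5F.
Read back as little-endian, the first byte is least significant, giving 0x5FA6.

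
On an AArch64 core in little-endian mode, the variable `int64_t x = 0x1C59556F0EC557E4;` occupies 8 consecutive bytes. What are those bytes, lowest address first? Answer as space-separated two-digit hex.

E4 57 C5 0E 6F 55 59 1C

Split into bytes (most-significant first): 1C 59 55 6F 0E C5 57 E4.
Little-endian stores the least-significant byte at the lowest address.
So at ascending addresses the bytes are E4 57 C5 0E 6F 55 59 1C.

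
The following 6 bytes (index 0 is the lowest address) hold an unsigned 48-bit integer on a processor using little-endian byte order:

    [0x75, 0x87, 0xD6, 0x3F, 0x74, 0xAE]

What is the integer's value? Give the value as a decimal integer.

191814310463349

Little-endian stores the least-significant byte at the lowest address.
Reassemble most-significant byte first: AE 74 3F D6 87 75 → 0xAE743FD68775.
0xAE743FD68775 = 191814310463349.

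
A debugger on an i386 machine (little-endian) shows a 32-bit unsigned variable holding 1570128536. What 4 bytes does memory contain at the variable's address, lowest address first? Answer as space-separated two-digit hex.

1570128536 in hexadecimal, padded to 32 bits, is 0x5D964298.
Split into bytes (most-significant first): 5D 96 42 98.
In little-endian order the low byte comes first in memory.
So at ascending addresses the bytes are 98 42 96 5D.

98 42 96 5D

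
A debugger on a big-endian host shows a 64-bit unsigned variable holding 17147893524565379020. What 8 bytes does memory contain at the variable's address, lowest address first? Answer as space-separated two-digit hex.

17147893524565379020 in hexadecimal, padded to 64 bits, is 0xEDF98E4EA1F0C7CC.
Split into bytes (most-significant first): ED F9 8E 4E A1 F0 C7 CC.
Big-endian stores the most-significant byte at the lowest address.
So the memory order matches the most-significant-first order: ED F9 8E 4E A1 F0 C7 CC.

ED F9 8E 4E A1 F0 C7 CC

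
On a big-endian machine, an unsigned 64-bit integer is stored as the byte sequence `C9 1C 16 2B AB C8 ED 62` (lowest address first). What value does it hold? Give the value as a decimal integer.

14491482077792890210

Big-endian stores the most-significant byte at the lowest address.
The bytes are already most-significant first: 0xC91C162BABC8ED62.
0xC91C162BABC8ED62 = 14491482077792890210.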